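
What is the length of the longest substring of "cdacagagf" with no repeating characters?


Input: "cdacagagf"
Sliding window (track last position of each char):
  Position 0 ('c'): window [0,0] length 1 -- new best
  Position 1 ('d'): window [0,1] length 2 -- new best
  Position 2 ('a'): window [0,2] length 3 -- new best
  Position 3 ('c'): repeat (last at 0), move window start to 1
  Position 3 ('c'): window [1,3] length 3
  Position 4 ('a'): repeat (last at 2), move window start to 3
  Position 4 ('a'): window [3,4] length 2
  Position 5 ('g'): window [3,5] length 3
  Position 6 ('a'): repeat (last at 4), move window start to 5
  Position 6 ('a'): window [5,6] length 2
  Position 7 ('g'): repeat (last at 5), move window start to 6
  Position 7 ('g'): window [6,7] length 2
  Position 8 ('f'): window [6,8] length 3
Longest substring with no repeats: "cda" with length 3

3


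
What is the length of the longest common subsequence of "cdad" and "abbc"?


LCS of "cdad" and "abbc"
DP table:
           a    b    b    c
      0    0    0    0    0
  c   0    0    0    0    1
  d   0    0    0    0    1
  a   0    1    1    1    1
  d   0    1    1    1    1
LCS length = dp[4][4] = 1

1


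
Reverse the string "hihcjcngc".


Input: hihcjcngc
Reading characters right to left:
  Position 8: 'c'
  Position 7: 'g'
  Position 6: 'n'
  Position 5: 'c'
  Position 4: 'j'
  Position 3: 'c'
  Position 2: 'h'
  Position 1: 'i'
  Position 0: 'h'
Reversed: cgncjchih

cgncjchih


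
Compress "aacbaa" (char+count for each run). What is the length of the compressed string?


Input: aacbaa
Runs:
  'a' x 2 => "a2"
  'c' x 1 => "c1"
  'b' x 1 => "b1"
  'a' x 2 => "a2"
Compressed: "a2c1b1a2"
Compressed length: 8

8


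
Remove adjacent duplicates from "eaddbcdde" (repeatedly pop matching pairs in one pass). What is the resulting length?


Input: eaddbcdde
Stack-based adjacent duplicate removal:
  Read 'e': push. Stack: e
  Read 'a': push. Stack: ea
  Read 'd': push. Stack: ead
  Read 'd': matches stack top 'd' => pop. Stack: ea
  Read 'b': push. Stack: eab
  Read 'c': push. Stack: eabc
  Read 'd': push. Stack: eabcd
  Read 'd': matches stack top 'd' => pop. Stack: eabc
  Read 'e': push. Stack: eabce
Final stack: "eabce" (length 5)

5


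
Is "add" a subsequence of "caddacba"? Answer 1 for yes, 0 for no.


Check if "add" is a subsequence of "caddacba"
Greedy scan:
  Position 0 ('c'): no match needed
  Position 1 ('a'): matches sub[0] = 'a'
  Position 2 ('d'): matches sub[1] = 'd'
  Position 3 ('d'): matches sub[2] = 'd'
  Position 4 ('a'): no match needed
  Position 5 ('c'): no match needed
  Position 6 ('b'): no match needed
  Position 7 ('a'): no match needed
All 3 characters matched => is a subsequence

1


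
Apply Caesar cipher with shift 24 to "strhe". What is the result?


Caesar cipher: shift "strhe" by 24
  's' (pos 18) + 24 = pos 16 = 'q'
  't' (pos 19) + 24 = pos 17 = 'r'
  'r' (pos 17) + 24 = pos 15 = 'p'
  'h' (pos 7) + 24 = pos 5 = 'f'
  'e' (pos 4) + 24 = pos 2 = 'c'
Result: qrpfc

qrpfc


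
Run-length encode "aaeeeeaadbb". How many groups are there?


Input: aaeeeeaadbb
Scanning for consecutive runs:
  Group 1: 'a' x 2 (positions 0-1)
  Group 2: 'e' x 4 (positions 2-5)
  Group 3: 'a' x 2 (positions 6-7)
  Group 4: 'd' x 1 (positions 8-8)
  Group 5: 'b' x 2 (positions 9-10)
Total groups: 5

5


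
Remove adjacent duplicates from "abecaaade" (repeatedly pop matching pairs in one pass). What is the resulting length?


Input: abecaaade
Stack-based adjacent duplicate removal:
  Read 'a': push. Stack: a
  Read 'b': push. Stack: ab
  Read 'e': push. Stack: abe
  Read 'c': push. Stack: abec
  Read 'a': push. Stack: abeca
  Read 'a': matches stack top 'a' => pop. Stack: abec
  Read 'a': push. Stack: abeca
  Read 'd': push. Stack: abecad
  Read 'e': push. Stack: abecade
Final stack: "abecade" (length 7)

7


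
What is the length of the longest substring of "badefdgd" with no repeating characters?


Input: "badefdgd"
Sliding window (track last position of each char):
  Position 0 ('b'): window [0,0] length 1 -- new best
  Position 1 ('a'): window [0,1] length 2 -- new best
  Position 2 ('d'): window [0,2] length 3 -- new best
  Position 3 ('e'): window [0,3] length 4 -- new best
  Position 4 ('f'): window [0,4] length 5 -- new best
  Position 5 ('d'): repeat (last at 2), move window start to 3
  Position 5 ('d'): window [3,5] length 3
  Position 6 ('g'): window [3,6] length 4
  Position 7 ('d'): repeat (last at 5), move window start to 6
  Position 7 ('d'): window [6,7] length 2
Longest substring with no repeats: "badef" with length 5

5


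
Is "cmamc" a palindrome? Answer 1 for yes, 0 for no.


Input: cmamc
Reversed: cmamc
  Compare pos 0 ('c') with pos 4 ('c'): match
  Compare pos 1 ('m') with pos 3 ('m'): match
Result: palindrome

1


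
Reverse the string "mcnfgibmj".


Input: mcnfgibmj
Reading characters right to left:
  Position 8: 'j'
  Position 7: 'm'
  Position 6: 'b'
  Position 5: 'i'
  Position 4: 'g'
  Position 3: 'f'
  Position 2: 'n'
  Position 1: 'c'
  Position 0: 'm'
Reversed: jmbigfncm

jmbigfncm


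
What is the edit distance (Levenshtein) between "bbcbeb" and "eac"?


Computing edit distance: "bbcbeb" -> "eac"
DP table:
           e    a    c
      0    1    2    3
  b   1    1    2    3
  b   2    2    2    3
  c   3    3    3    2
  b   4    4    4    3
  e   5    4    5    4
  b   6    5    5    5
Edit distance = dp[6][3] = 5

5


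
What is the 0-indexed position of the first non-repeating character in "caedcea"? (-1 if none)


Input: caedcea
Character frequencies:
  'a': 2
  'c': 2
  'd': 1
  'e': 2
Scanning left to right for freq == 1:
  Position 0 ('c'): freq=2, skip
  Position 1 ('a'): freq=2, skip
  Position 2 ('e'): freq=2, skip
  Position 3 ('d'): unique! => answer = 3

3


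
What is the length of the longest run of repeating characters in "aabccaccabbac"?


Input: "aabccaccabbac"
Scanning for longest run:
  Position 1 ('a'): continues run of 'a', length=2
  Position 2 ('b'): new char, reset run to 1
  Position 3 ('c'): new char, reset run to 1
  Position 4 ('c'): continues run of 'c', length=2
  Position 5 ('a'): new char, reset run to 1
  Position 6 ('c'): new char, reset run to 1
  Position 7 ('c'): continues run of 'c', length=2
  Position 8 ('a'): new char, reset run to 1
  Position 9 ('b'): new char, reset run to 1
  Position 10 ('b'): continues run of 'b', length=2
  Position 11 ('a'): new char, reset run to 1
  Position 12 ('c'): new char, reset run to 1
Longest run: 'a' with length 2

2


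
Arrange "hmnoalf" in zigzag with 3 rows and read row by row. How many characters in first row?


Zigzag "hmnoalf" into 3 rows:
Placing characters:
  'h' => row 0
  'm' => row 1
  'n' => row 2
  'o' => row 1
  'a' => row 0
  'l' => row 1
  'f' => row 2
Rows:
  Row 0: "ha"
  Row 1: "mol"
  Row 2: "nf"
First row length: 2

2


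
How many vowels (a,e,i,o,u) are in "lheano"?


Input: lheano
Checking each character:
  'l' at position 0: consonant
  'h' at position 1: consonant
  'e' at position 2: vowel (running total: 1)
  'a' at position 3: vowel (running total: 2)
  'n' at position 4: consonant
  'o' at position 5: vowel (running total: 3)
Total vowels: 3

3


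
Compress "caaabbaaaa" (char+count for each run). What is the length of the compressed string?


Input: caaabbaaaa
Runs:
  'c' x 1 => "c1"
  'a' x 3 => "a3"
  'b' x 2 => "b2"
  'a' x 4 => "a4"
Compressed: "c1a3b2a4"
Compressed length: 8

8


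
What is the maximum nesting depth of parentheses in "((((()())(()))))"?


Input: "((((()())(()))))"
Tracking depth:
  Position 0 '(': depth becomes 1
  Position 1 '(': depth becomes 2
  Position 2 '(': depth becomes 3
  Position 3 '(': depth becomes 4
  Position 4 '(': depth becomes 5
  Position 5 ')': depth becomes 4
  Position 6 '(': depth becomes 5
  Position 7 ')': depth becomes 4
  Position 8 ')': depth becomes 3
  Position 9 '(': depth becomes 4
  Position 10 '(': depth becomes 5
  Position 11 ')': depth becomes 4
  Position 12 ')': depth becomes 3
  Position 13 ')': depth becomes 2
  Position 14 ')': depth becomes 1
  Position 15 ')': depth becomes 0
Maximum depth reached: 5

5


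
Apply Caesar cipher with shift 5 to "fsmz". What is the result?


Caesar cipher: shift "fsmz" by 5
  'f' (pos 5) + 5 = pos 10 = 'k'
  's' (pos 18) + 5 = pos 23 = 'x'
  'm' (pos 12) + 5 = pos 17 = 'r'
  'z' (pos 25) + 5 = pos 4 = 'e'
Result: kxre

kxre


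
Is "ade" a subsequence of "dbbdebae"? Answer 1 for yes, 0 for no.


Check if "ade" is a subsequence of "dbbdebae"
Greedy scan:
  Position 0 ('d'): no match needed
  Position 1 ('b'): no match needed
  Position 2 ('b'): no match needed
  Position 3 ('d'): no match needed
  Position 4 ('e'): no match needed
  Position 5 ('b'): no match needed
  Position 6 ('a'): matches sub[0] = 'a'
  Position 7 ('e'): no match needed
Only matched 1/3 characters => not a subsequence

0


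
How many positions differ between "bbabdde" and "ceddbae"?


Comparing "bbabdde" and "ceddbae" position by position:
  Position 0: 'b' vs 'c' => DIFFER
  Position 1: 'b' vs 'e' => DIFFER
  Position 2: 'a' vs 'd' => DIFFER
  Position 3: 'b' vs 'd' => DIFFER
  Position 4: 'd' vs 'b' => DIFFER
  Position 5: 'd' vs 'a' => DIFFER
  Position 6: 'e' vs 'e' => same
Positions that differ: 6

6


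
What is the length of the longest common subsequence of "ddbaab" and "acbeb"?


LCS of "ddbaab" and "acbeb"
DP table:
           a    c    b    e    b
      0    0    0    0    0    0
  d   0    0    0    0    0    0
  d   0    0    0    0    0    0
  b   0    0    0    1    1    1
  a   0    1    1    1    1    1
  a   0    1    1    1    1    1
  b   0    1    1    2    2    2
LCS length = dp[6][5] = 2

2


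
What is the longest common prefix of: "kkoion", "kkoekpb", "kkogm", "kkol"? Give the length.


Words: kkoion, kkoekpb, kkogm, kkol
  Position 0: all 'k' => match
  Position 1: all 'k' => match
  Position 2: all 'o' => match
  Position 3: ('i', 'e', 'g', 'l') => mismatch, stop
LCP = "kko" (length 3)

3


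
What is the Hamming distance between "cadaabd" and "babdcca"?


Comparing "cadaabd" and "babdcca" position by position:
  Position 0: 'c' vs 'b' => differ
  Position 1: 'a' vs 'a' => same
  Position 2: 'd' vs 'b' => differ
  Position 3: 'a' vs 'd' => differ
  Position 4: 'a' vs 'c' => differ
  Position 5: 'b' vs 'c' => differ
  Position 6: 'd' vs 'a' => differ
Total differences (Hamming distance): 6

6


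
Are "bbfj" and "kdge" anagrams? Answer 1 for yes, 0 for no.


Strings: "bbfj", "kdge"
Sorted first:  bbfj
Sorted second: degk
Differ at position 0: 'b' vs 'd' => not anagrams

0


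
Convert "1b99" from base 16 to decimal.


Input: "1b99" in base 16
Positional expansion:
  Digit '1' (value 1) x 16^3 = 4096
  Digit 'b' (value 11) x 16^2 = 2816
  Digit '9' (value 9) x 16^1 = 144
  Digit '9' (value 9) x 16^0 = 9
Sum = 7065

7065


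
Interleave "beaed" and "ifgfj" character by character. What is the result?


Interleaving "beaed" and "ifgfj":
  Position 0: 'b' from first, 'i' from second => "bi"
  Position 1: 'e' from first, 'f' from second => "ef"
  Position 2: 'a' from first, 'g' from second => "ag"
  Position 3: 'e' from first, 'f' from second => "ef"
  Position 4: 'd' from first, 'j' from second => "dj"
Result: biefagefdj

biefagefdj


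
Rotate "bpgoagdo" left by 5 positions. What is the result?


Input: "bpgoagdo", rotate left by 5
First 5 characters: "bpgoa"
Remaining characters: "gdo"
Concatenate remaining + first: "gdo" + "bpgoa" = "gdobpgoa"

gdobpgoa


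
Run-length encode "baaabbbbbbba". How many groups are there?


Input: baaabbbbbbba
Scanning for consecutive runs:
  Group 1: 'b' x 1 (positions 0-0)
  Group 2: 'a' x 3 (positions 1-3)
  Group 3: 'b' x 7 (positions 4-10)
  Group 4: 'a' x 1 (positions 11-11)
Total groups: 4

4


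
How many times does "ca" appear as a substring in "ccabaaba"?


Searching for "ca" in "ccabaaba"
Scanning each position:
  Position 0: "cc" => no
  Position 1: "ca" => MATCH
  Position 2: "ab" => no
  Position 3: "ba" => no
  Position 4: "aa" => no
  Position 5: "ab" => no
  Position 6: "ba" => no
Total occurrences: 1

1


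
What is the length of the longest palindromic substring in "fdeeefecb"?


Input: "fdeeefecb"
Checking substrings for palindromes:
  [2:5] "eee" (len 3) => palindrome
  [4:7] "efe" (len 3) => palindrome
  [2:4] "ee" (len 2) => palindrome
  [3:5] "ee" (len 2) => palindrome
Longest palindromic substring: "eee" with length 3

3


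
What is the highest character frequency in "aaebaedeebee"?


Input: aaebaedeebee
Character counts:
  'a': 3
  'b': 2
  'd': 1
  'e': 6
Maximum frequency: 6

6


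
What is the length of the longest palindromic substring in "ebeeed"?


Input: "ebeeed"
Checking substrings for palindromes:
  [0:3] "ebe" (len 3) => palindrome
  [2:5] "eee" (len 3) => palindrome
  [2:4] "ee" (len 2) => palindrome
  [3:5] "ee" (len 2) => palindrome
Longest palindromic substring: "ebe" with length 3

3


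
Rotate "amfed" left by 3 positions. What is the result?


Input: "amfed", rotate left by 3
First 3 characters: "amf"
Remaining characters: "ed"
Concatenate remaining + first: "ed" + "amf" = "edamf"

edamf


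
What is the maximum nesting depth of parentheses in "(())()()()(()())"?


Input: "(())()()()(()())"
Tracking depth:
  Position 0 '(': depth becomes 1
  Position 1 '(': depth becomes 2
  Position 2 ')': depth becomes 1
  Position 3 ')': depth becomes 0
  Position 4 '(': depth becomes 1
  Position 5 ')': depth becomes 0
  Position 6 '(': depth becomes 1
  Position 7 ')': depth becomes 0
  Position 8 '(': depth becomes 1
  Position 9 ')': depth becomes 0
  Position 10 '(': depth becomes 1
  Position 11 '(': depth becomes 2
  Position 12 ')': depth becomes 1
  Position 13 '(': depth becomes 2
  Position 14 ')': depth becomes 1
  Position 15 ')': depth becomes 0
Maximum depth reached: 2

2


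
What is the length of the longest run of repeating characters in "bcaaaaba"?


Input: "bcaaaaba"
Scanning for longest run:
  Position 1 ('c'): new char, reset run to 1
  Position 2 ('a'): new char, reset run to 1
  Position 3 ('a'): continues run of 'a', length=2
  Position 4 ('a'): continues run of 'a', length=3
  Position 5 ('a'): continues run of 'a', length=4
  Position 6 ('b'): new char, reset run to 1
  Position 7 ('a'): new char, reset run to 1
Longest run: 'a' with length 4

4


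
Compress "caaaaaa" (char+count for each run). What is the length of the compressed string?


Input: caaaaaa
Runs:
  'c' x 1 => "c1"
  'a' x 6 => "a6"
Compressed: "c1a6"
Compressed length: 4

4


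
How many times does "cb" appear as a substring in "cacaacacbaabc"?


Searching for "cb" in "cacaacacbaabc"
Scanning each position:
  Position 0: "ca" => no
  Position 1: "ac" => no
  Position 2: "ca" => no
  Position 3: "aa" => no
  Position 4: "ac" => no
  Position 5: "ca" => no
  Position 6: "ac" => no
  Position 7: "cb" => MATCH
  Position 8: "ba" => no
  Position 9: "aa" => no
  Position 10: "ab" => no
  Position 11: "bc" => no
Total occurrences: 1

1


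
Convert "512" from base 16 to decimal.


Input: "512" in base 16
Positional expansion:
  Digit '5' (value 5) x 16^2 = 1280
  Digit '1' (value 1) x 16^1 = 16
  Digit '2' (value 2) x 16^0 = 2
Sum = 1298

1298


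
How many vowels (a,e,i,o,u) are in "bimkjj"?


Input: bimkjj
Checking each character:
  'b' at position 0: consonant
  'i' at position 1: vowel (running total: 1)
  'm' at position 2: consonant
  'k' at position 3: consonant
  'j' at position 4: consonant
  'j' at position 5: consonant
Total vowels: 1

1


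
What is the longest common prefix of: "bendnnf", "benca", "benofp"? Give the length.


Words: bendnnf, benca, benofp
  Position 0: all 'b' => match
  Position 1: all 'e' => match
  Position 2: all 'n' => match
  Position 3: ('d', 'c', 'o') => mismatch, stop
LCP = "ben" (length 3)

3


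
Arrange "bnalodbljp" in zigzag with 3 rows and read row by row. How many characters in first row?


Zigzag "bnalodbljp" into 3 rows:
Placing characters:
  'b' => row 0
  'n' => row 1
  'a' => row 2
  'l' => row 1
  'o' => row 0
  'd' => row 1
  'b' => row 2
  'l' => row 1
  'j' => row 0
  'p' => row 1
Rows:
  Row 0: "boj"
  Row 1: "nldlp"
  Row 2: "ab"
First row length: 3

3


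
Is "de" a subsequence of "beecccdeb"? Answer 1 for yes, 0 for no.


Check if "de" is a subsequence of "beecccdeb"
Greedy scan:
  Position 0 ('b'): no match needed
  Position 1 ('e'): no match needed
  Position 2 ('e'): no match needed
  Position 3 ('c'): no match needed
  Position 4 ('c'): no match needed
  Position 5 ('c'): no match needed
  Position 6 ('d'): matches sub[0] = 'd'
  Position 7 ('e'): matches sub[1] = 'e'
  Position 8 ('b'): no match needed
All 2 characters matched => is a subsequence

1


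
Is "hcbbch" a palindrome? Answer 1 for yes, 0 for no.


Input: hcbbch
Reversed: hcbbch
  Compare pos 0 ('h') with pos 5 ('h'): match
  Compare pos 1 ('c') with pos 4 ('c'): match
  Compare pos 2 ('b') with pos 3 ('b'): match
Result: palindrome

1


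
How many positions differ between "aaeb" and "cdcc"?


Comparing "aaeb" and "cdcc" position by position:
  Position 0: 'a' vs 'c' => DIFFER
  Position 1: 'a' vs 'd' => DIFFER
  Position 2: 'e' vs 'c' => DIFFER
  Position 3: 'b' vs 'c' => DIFFER
Positions that differ: 4

4


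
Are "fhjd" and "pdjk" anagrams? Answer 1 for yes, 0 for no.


Strings: "fhjd", "pdjk"
Sorted first:  dfhj
Sorted second: djkp
Differ at position 1: 'f' vs 'j' => not anagrams

0


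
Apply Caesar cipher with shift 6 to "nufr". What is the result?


Caesar cipher: shift "nufr" by 6
  'n' (pos 13) + 6 = pos 19 = 't'
  'u' (pos 20) + 6 = pos 0 = 'a'
  'f' (pos 5) + 6 = pos 11 = 'l'
  'r' (pos 17) + 6 = pos 23 = 'x'
Result: talx

talx


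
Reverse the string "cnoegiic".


Input: cnoegiic
Reading characters right to left:
  Position 7: 'c'
  Position 6: 'i'
  Position 5: 'i'
  Position 4: 'g'
  Position 3: 'e'
  Position 2: 'o'
  Position 1: 'n'
  Position 0: 'c'
Reversed: ciigeonc

ciigeonc


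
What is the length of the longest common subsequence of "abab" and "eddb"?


LCS of "abab" and "eddb"
DP table:
           e    d    d    b
      0    0    0    0    0
  a   0    0    0    0    0
  b   0    0    0    0    1
  a   0    0    0    0    1
  b   0    0    0    0    1
LCS length = dp[4][4] = 1

1


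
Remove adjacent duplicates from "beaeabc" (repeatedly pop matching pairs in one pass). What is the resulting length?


Input: beaeabc
Stack-based adjacent duplicate removal:
  Read 'b': push. Stack: b
  Read 'e': push. Stack: be
  Read 'a': push. Stack: bea
  Read 'e': push. Stack: beae
  Read 'a': push. Stack: beaea
  Read 'b': push. Stack: beaeab
  Read 'c': push. Stack: beaeabc
Final stack: "beaeabc" (length 7)

7


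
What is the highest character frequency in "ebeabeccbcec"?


Input: ebeabeccbcec
Character counts:
  'a': 1
  'b': 3
  'c': 4
  'e': 4
Maximum frequency: 4

4


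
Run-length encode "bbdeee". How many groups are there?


Input: bbdeee
Scanning for consecutive runs:
  Group 1: 'b' x 2 (positions 0-1)
  Group 2: 'd' x 1 (positions 2-2)
  Group 3: 'e' x 3 (positions 3-5)
Total groups: 3

3


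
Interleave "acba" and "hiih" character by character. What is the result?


Interleaving "acba" and "hiih":
  Position 0: 'a' from first, 'h' from second => "ah"
  Position 1: 'c' from first, 'i' from second => "ci"
  Position 2: 'b' from first, 'i' from second => "bi"
  Position 3: 'a' from first, 'h' from second => "ah"
Result: ahcibiah

ahcibiah


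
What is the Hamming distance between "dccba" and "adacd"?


Comparing "dccba" and "adacd" position by position:
  Position 0: 'd' vs 'a' => differ
  Position 1: 'c' vs 'd' => differ
  Position 2: 'c' vs 'a' => differ
  Position 3: 'b' vs 'c' => differ
  Position 4: 'a' vs 'd' => differ
Total differences (Hamming distance): 5

5


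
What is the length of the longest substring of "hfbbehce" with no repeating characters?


Input: "hfbbehce"
Sliding window (track last position of each char):
  Position 0 ('h'): window [0,0] length 1 -- new best
  Position 1 ('f'): window [0,1] length 2 -- new best
  Position 2 ('b'): window [0,2] length 3 -- new best
  Position 3 ('b'): repeat (last at 2), move window start to 3
  Position 3 ('b'): window [3,3] length 1
  Position 4 ('e'): window [3,4] length 2
  Position 5 ('h'): window [3,5] length 3
  Position 6 ('c'): window [3,6] length 4 -- new best
  Position 7 ('e'): repeat (last at 4), move window start to 5
  Position 7 ('e'): window [5,7] length 3
Longest substring with no repeats: "behc" with length 4

4


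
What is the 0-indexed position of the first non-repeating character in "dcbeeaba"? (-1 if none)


Input: dcbeeaba
Character frequencies:
  'a': 2
  'b': 2
  'c': 1
  'd': 1
  'e': 2
Scanning left to right for freq == 1:
  Position 0 ('d'): unique! => answer = 0

0


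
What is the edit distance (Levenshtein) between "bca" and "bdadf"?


Computing edit distance: "bca" -> "bdadf"
DP table:
           b    d    a    d    f
      0    1    2    3    4    5
  b   1    0    1    2    3    4
  c   2    1    1    2    3    4
  a   3    2    2    1    2    3
Edit distance = dp[3][5] = 3

3


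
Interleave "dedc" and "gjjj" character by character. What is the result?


Interleaving "dedc" and "gjjj":
  Position 0: 'd' from first, 'g' from second => "dg"
  Position 1: 'e' from first, 'j' from second => "ej"
  Position 2: 'd' from first, 'j' from second => "dj"
  Position 3: 'c' from first, 'j' from second => "cj"
Result: dgejdjcj

dgejdjcj


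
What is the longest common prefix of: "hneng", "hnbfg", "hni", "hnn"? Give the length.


Words: hneng, hnbfg, hni, hnn
  Position 0: all 'h' => match
  Position 1: all 'n' => match
  Position 2: ('e', 'b', 'i', 'n') => mismatch, stop
LCP = "hn" (length 2)

2


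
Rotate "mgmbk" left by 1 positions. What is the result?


Input: "mgmbk", rotate left by 1
First 1 characters: "m"
Remaining characters: "gmbk"
Concatenate remaining + first: "gmbk" + "m" = "gmbkm"

gmbkm


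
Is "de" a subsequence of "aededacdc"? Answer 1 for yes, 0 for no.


Check if "de" is a subsequence of "aededacdc"
Greedy scan:
  Position 0 ('a'): no match needed
  Position 1 ('e'): no match needed
  Position 2 ('d'): matches sub[0] = 'd'
  Position 3 ('e'): matches sub[1] = 'e'
  Position 4 ('d'): no match needed
  Position 5 ('a'): no match needed
  Position 6 ('c'): no match needed
  Position 7 ('d'): no match needed
  Position 8 ('c'): no match needed
All 2 characters matched => is a subsequence

1


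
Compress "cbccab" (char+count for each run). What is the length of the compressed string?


Input: cbccab
Runs:
  'c' x 1 => "c1"
  'b' x 1 => "b1"
  'c' x 2 => "c2"
  'a' x 1 => "a1"
  'b' x 1 => "b1"
Compressed: "c1b1c2a1b1"
Compressed length: 10

10


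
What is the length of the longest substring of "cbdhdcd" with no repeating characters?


Input: "cbdhdcd"
Sliding window (track last position of each char):
  Position 0 ('c'): window [0,0] length 1 -- new best
  Position 1 ('b'): window [0,1] length 2 -- new best
  Position 2 ('d'): window [0,2] length 3 -- new best
  Position 3 ('h'): window [0,3] length 4 -- new best
  Position 4 ('d'): repeat (last at 2), move window start to 3
  Position 4 ('d'): window [3,4] length 2
  Position 5 ('c'): window [3,5] length 3
  Position 6 ('d'): repeat (last at 4), move window start to 5
  Position 6 ('d'): window [5,6] length 2
Longest substring with no repeats: "cbdh" with length 4

4


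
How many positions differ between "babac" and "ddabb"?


Comparing "babac" and "ddabb" position by position:
  Position 0: 'b' vs 'd' => DIFFER
  Position 1: 'a' vs 'd' => DIFFER
  Position 2: 'b' vs 'a' => DIFFER
  Position 3: 'a' vs 'b' => DIFFER
  Position 4: 'c' vs 'b' => DIFFER
Positions that differ: 5

5


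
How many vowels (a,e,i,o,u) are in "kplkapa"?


Input: kplkapa
Checking each character:
  'k' at position 0: consonant
  'p' at position 1: consonant
  'l' at position 2: consonant
  'k' at position 3: consonant
  'a' at position 4: vowel (running total: 1)
  'p' at position 5: consonant
  'a' at position 6: vowel (running total: 2)
Total vowels: 2

2


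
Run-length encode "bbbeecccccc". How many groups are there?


Input: bbbeecccccc
Scanning for consecutive runs:
  Group 1: 'b' x 3 (positions 0-2)
  Group 2: 'e' x 2 (positions 3-4)
  Group 3: 'c' x 6 (positions 5-10)
Total groups: 3

3


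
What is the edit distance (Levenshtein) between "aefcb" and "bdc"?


Computing edit distance: "aefcb" -> "bdc"
DP table:
           b    d    c
      0    1    2    3
  a   1    1    2    3
  e   2    2    2    3
  f   3    3    3    3
  c   4    4    4    3
  b   5    4    5    4
Edit distance = dp[5][3] = 4

4


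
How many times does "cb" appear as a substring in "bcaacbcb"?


Searching for "cb" in "bcaacbcb"
Scanning each position:
  Position 0: "bc" => no
  Position 1: "ca" => no
  Position 2: "aa" => no
  Position 3: "ac" => no
  Position 4: "cb" => MATCH
  Position 5: "bc" => no
  Position 6: "cb" => MATCH
Total occurrences: 2

2


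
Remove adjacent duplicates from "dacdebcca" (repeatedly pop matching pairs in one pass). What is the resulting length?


Input: dacdebcca
Stack-based adjacent duplicate removal:
  Read 'd': push. Stack: d
  Read 'a': push. Stack: da
  Read 'c': push. Stack: dac
  Read 'd': push. Stack: dacd
  Read 'e': push. Stack: dacde
  Read 'b': push. Stack: dacdeb
  Read 'c': push. Stack: dacdebc
  Read 'c': matches stack top 'c' => pop. Stack: dacdeb
  Read 'a': push. Stack: dacdeba
Final stack: "dacdeba" (length 7)

7


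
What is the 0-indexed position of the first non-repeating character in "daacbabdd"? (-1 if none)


Input: daacbabdd
Character frequencies:
  'a': 3
  'b': 2
  'c': 1
  'd': 3
Scanning left to right for freq == 1:
  Position 0 ('d'): freq=3, skip
  Position 1 ('a'): freq=3, skip
  Position 2 ('a'): freq=3, skip
  Position 3 ('c'): unique! => answer = 3

3


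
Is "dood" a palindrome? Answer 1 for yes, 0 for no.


Input: dood
Reversed: dood
  Compare pos 0 ('d') with pos 3 ('d'): match
  Compare pos 1 ('o') with pos 2 ('o'): match
Result: palindrome

1


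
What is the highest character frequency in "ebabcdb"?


Input: ebabcdb
Character counts:
  'a': 1
  'b': 3
  'c': 1
  'd': 1
  'e': 1
Maximum frequency: 3

3


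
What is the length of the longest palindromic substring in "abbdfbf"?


Input: "abbdfbf"
Checking substrings for palindromes:
  [4:7] "fbf" (len 3) => palindrome
  [1:3] "bb" (len 2) => palindrome
Longest palindromic substring: "fbf" with length 3

3


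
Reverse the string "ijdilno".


Input: ijdilno
Reading characters right to left:
  Position 6: 'o'
  Position 5: 'n'
  Position 4: 'l'
  Position 3: 'i'
  Position 2: 'd'
  Position 1: 'j'
  Position 0: 'i'
Reversed: onlidji

onlidji


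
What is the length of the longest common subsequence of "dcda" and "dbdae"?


LCS of "dcda" and "dbdae"
DP table:
           d    b    d    a    e
      0    0    0    0    0    0
  d   0    1    1    1    1    1
  c   0    1    1    1    1    1
  d   0    1    1    2    2    2
  a   0    1    1    2    3    3
LCS length = dp[4][5] = 3

3


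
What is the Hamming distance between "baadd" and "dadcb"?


Comparing "baadd" and "dadcb" position by position:
  Position 0: 'b' vs 'd' => differ
  Position 1: 'a' vs 'a' => same
  Position 2: 'a' vs 'd' => differ
  Position 3: 'd' vs 'c' => differ
  Position 4: 'd' vs 'b' => differ
Total differences (Hamming distance): 4

4


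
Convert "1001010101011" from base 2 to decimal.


Input: "1001010101011" in base 2
Positional expansion:
  Digit '1' (value 1) x 2^12 = 4096
  Digit '0' (value 0) x 2^11 = 0
  Digit '0' (value 0) x 2^10 = 0
  Digit '1' (value 1) x 2^9 = 512
  Digit '0' (value 0) x 2^8 = 0
  Digit '1' (value 1) x 2^7 = 128
  Digit '0' (value 0) x 2^6 = 0
  Digit '1' (value 1) x 2^5 = 32
  Digit '0' (value 0) x 2^4 = 0
  Digit '1' (value 1) x 2^3 = 8
  Digit '0' (value 0) x 2^2 = 0
  Digit '1' (value 1) x 2^1 = 2
  Digit '1' (value 1) x 2^0 = 1
Sum = 4779

4779


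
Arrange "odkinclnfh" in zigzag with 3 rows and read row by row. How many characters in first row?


Zigzag "odkinclnfh" into 3 rows:
Placing characters:
  'o' => row 0
  'd' => row 1
  'k' => row 2
  'i' => row 1
  'n' => row 0
  'c' => row 1
  'l' => row 2
  'n' => row 1
  'f' => row 0
  'h' => row 1
Rows:
  Row 0: "onf"
  Row 1: "dicnh"
  Row 2: "kl"
First row length: 3

3


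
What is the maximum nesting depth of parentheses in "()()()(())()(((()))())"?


Input: "()()()(())()(((()))())"
Tracking depth:
  Position 0 '(': depth becomes 1
  Position 1 ')': depth becomes 0
  Position 2 '(': depth becomes 1
  Position 3 ')': depth becomes 0
  Position 4 '(': depth becomes 1
  Position 5 ')': depth becomes 0
  Position 6 '(': depth becomes 1
  Position 7 '(': depth becomes 2
  Position 8 ')': depth becomes 1
  Position 9 ')': depth becomes 0
  Position 10 '(': depth becomes 1
  Position 11 ')': depth becomes 0
  Position 12 '(': depth becomes 1
  Position 13 '(': depth becomes 2
  Position 14 '(': depth becomes 3
  Position 15 '(': depth becomes 4
  Position 16 ')': depth becomes 3
  Position 17 ')': depth becomes 2
  Position 18 ')': depth becomes 1
  Position 19 '(': depth becomes 2
  Position 20 ')': depth becomes 1
  Position 21 ')': depth becomes 0
Maximum depth reached: 4

4


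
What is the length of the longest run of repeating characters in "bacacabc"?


Input: "bacacabc"
Scanning for longest run:
  Position 1 ('a'): new char, reset run to 1
  Position 2 ('c'): new char, reset run to 1
  Position 3 ('a'): new char, reset run to 1
  Position 4 ('c'): new char, reset run to 1
  Position 5 ('a'): new char, reset run to 1
  Position 6 ('b'): new char, reset run to 1
  Position 7 ('c'): new char, reset run to 1
Longest run: 'b' with length 1

1


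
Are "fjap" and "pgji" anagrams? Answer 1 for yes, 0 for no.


Strings: "fjap", "pgji"
Sorted first:  afjp
Sorted second: gijp
Differ at position 0: 'a' vs 'g' => not anagrams

0


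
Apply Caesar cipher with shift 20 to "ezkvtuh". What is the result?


Caesar cipher: shift "ezkvtuh" by 20
  'e' (pos 4) + 20 = pos 24 = 'y'
  'z' (pos 25) + 20 = pos 19 = 't'
  'k' (pos 10) + 20 = pos 4 = 'e'
  'v' (pos 21) + 20 = pos 15 = 'p'
  't' (pos 19) + 20 = pos 13 = 'n'
  'u' (pos 20) + 20 = pos 14 = 'o'
  'h' (pos 7) + 20 = pos 1 = 'b'
Result: ytepnob

ytepnob


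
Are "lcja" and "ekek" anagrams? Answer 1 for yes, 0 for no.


Strings: "lcja", "ekek"
Sorted first:  acjl
Sorted second: eekk
Differ at position 0: 'a' vs 'e' => not anagrams

0


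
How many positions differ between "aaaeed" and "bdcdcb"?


Comparing "aaaeed" and "bdcdcb" position by position:
  Position 0: 'a' vs 'b' => DIFFER
  Position 1: 'a' vs 'd' => DIFFER
  Position 2: 'a' vs 'c' => DIFFER
  Position 3: 'e' vs 'd' => DIFFER
  Position 4: 'e' vs 'c' => DIFFER
  Position 5: 'd' vs 'b' => DIFFER
Positions that differ: 6

6


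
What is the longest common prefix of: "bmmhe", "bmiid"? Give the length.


Words: bmmhe, bmiid
  Position 0: all 'b' => match
  Position 1: all 'm' => match
  Position 2: ('m', 'i') => mismatch, stop
LCP = "bm" (length 2)

2


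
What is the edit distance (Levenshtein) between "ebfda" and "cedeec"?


Computing edit distance: "ebfda" -> "cedeec"
DP table:
           c    e    d    e    e    c
      0    1    2    3    4    5    6
  e   1    1    1    2    3    4    5
  b   2    2    2    2    3    4    5
  f   3    3    3    3    3    4    5
  d   4    4    4    3    4    4    5
  a   5    5    5    4    4    5    5
Edit distance = dp[5][6] = 5

5


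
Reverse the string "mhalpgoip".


Input: mhalpgoip
Reading characters right to left:
  Position 8: 'p'
  Position 7: 'i'
  Position 6: 'o'
  Position 5: 'g'
  Position 4: 'p'
  Position 3: 'l'
  Position 2: 'a'
  Position 1: 'h'
  Position 0: 'm'
Reversed: piogplahm

piogplahm


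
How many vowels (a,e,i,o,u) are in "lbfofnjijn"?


Input: lbfofnjijn
Checking each character:
  'l' at position 0: consonant
  'b' at position 1: consonant
  'f' at position 2: consonant
  'o' at position 3: vowel (running total: 1)
  'f' at position 4: consonant
  'n' at position 5: consonant
  'j' at position 6: consonant
  'i' at position 7: vowel (running total: 2)
  'j' at position 8: consonant
  'n' at position 9: consonant
Total vowels: 2

2


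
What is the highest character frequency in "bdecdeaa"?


Input: bdecdeaa
Character counts:
  'a': 2
  'b': 1
  'c': 1
  'd': 2
  'e': 2
Maximum frequency: 2

2


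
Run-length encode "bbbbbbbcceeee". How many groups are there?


Input: bbbbbbbcceeee
Scanning for consecutive runs:
  Group 1: 'b' x 7 (positions 0-6)
  Group 2: 'c' x 2 (positions 7-8)
  Group 3: 'e' x 4 (positions 9-12)
Total groups: 3

3


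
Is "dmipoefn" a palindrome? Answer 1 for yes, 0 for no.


Input: dmipoefn
Reversed: nfeopimd
  Compare pos 0 ('d') with pos 7 ('n'): MISMATCH
  Compare pos 1 ('m') with pos 6 ('f'): MISMATCH
  Compare pos 2 ('i') with pos 5 ('e'): MISMATCH
  Compare pos 3 ('p') with pos 4 ('o'): MISMATCH
Result: not a palindrome

0


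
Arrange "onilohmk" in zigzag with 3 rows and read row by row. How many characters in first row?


Zigzag "onilohmk" into 3 rows:
Placing characters:
  'o' => row 0
  'n' => row 1
  'i' => row 2
  'l' => row 1
  'o' => row 0
  'h' => row 1
  'm' => row 2
  'k' => row 1
Rows:
  Row 0: "oo"
  Row 1: "nlhk"
  Row 2: "im"
First row length: 2

2


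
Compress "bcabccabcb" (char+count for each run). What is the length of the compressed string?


Input: bcabccabcb
Runs:
  'b' x 1 => "b1"
  'c' x 1 => "c1"
  'a' x 1 => "a1"
  'b' x 1 => "b1"
  'c' x 2 => "c2"
  'a' x 1 => "a1"
  'b' x 1 => "b1"
  'c' x 1 => "c1"
  'b' x 1 => "b1"
Compressed: "b1c1a1b1c2a1b1c1b1"
Compressed length: 18

18


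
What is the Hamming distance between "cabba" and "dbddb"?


Comparing "cabba" and "dbddb" position by position:
  Position 0: 'c' vs 'd' => differ
  Position 1: 'a' vs 'b' => differ
  Position 2: 'b' vs 'd' => differ
  Position 3: 'b' vs 'd' => differ
  Position 4: 'a' vs 'b' => differ
Total differences (Hamming distance): 5

5


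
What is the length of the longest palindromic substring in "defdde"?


Input: "defdde"
Checking substrings for palindromes:
  [3:5] "dd" (len 2) => palindrome
Longest palindromic substring: "dd" with length 2

2


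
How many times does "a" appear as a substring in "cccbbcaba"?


Searching for "a" in "cccbbcaba"
Scanning each position:
  Position 0: "c" => no
  Position 1: "c" => no
  Position 2: "c" => no
  Position 3: "b" => no
  Position 4: "b" => no
  Position 5: "c" => no
  Position 6: "a" => MATCH
  Position 7: "b" => no
  Position 8: "a" => MATCH
Total occurrences: 2

2


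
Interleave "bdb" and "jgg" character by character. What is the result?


Interleaving "bdb" and "jgg":
  Position 0: 'b' from first, 'j' from second => "bj"
  Position 1: 'd' from first, 'g' from second => "dg"
  Position 2: 'b' from first, 'g' from second => "bg"
Result: bjdgbg

bjdgbg


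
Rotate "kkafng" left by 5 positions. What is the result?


Input: "kkafng", rotate left by 5
First 5 characters: "kkafn"
Remaining characters: "g"
Concatenate remaining + first: "g" + "kkafn" = "gkkafn"

gkkafn


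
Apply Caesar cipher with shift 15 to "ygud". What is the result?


Caesar cipher: shift "ygud" by 15
  'y' (pos 24) + 15 = pos 13 = 'n'
  'g' (pos 6) + 15 = pos 21 = 'v'
  'u' (pos 20) + 15 = pos 9 = 'j'
  'd' (pos 3) + 15 = pos 18 = 's'
Result: nvjs

nvjs


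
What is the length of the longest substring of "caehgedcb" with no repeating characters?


Input: "caehgedcb"
Sliding window (track last position of each char):
  Position 0 ('c'): window [0,0] length 1 -- new best
  Position 1 ('a'): window [0,1] length 2 -- new best
  Position 2 ('e'): window [0,2] length 3 -- new best
  Position 3 ('h'): window [0,3] length 4 -- new best
  Position 4 ('g'): window [0,4] length 5 -- new best
  Position 5 ('e'): repeat (last at 2), move window start to 3
  Position 5 ('e'): window [3,5] length 3
  Position 6 ('d'): window [3,6] length 4
  Position 7 ('c'): window [3,7] length 5
  Position 8 ('b'): window [3,8] length 6 -- new best
Longest substring with no repeats: "hgedcb" with length 6

6


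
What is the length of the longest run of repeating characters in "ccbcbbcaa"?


Input: "ccbcbbcaa"
Scanning for longest run:
  Position 1 ('c'): continues run of 'c', length=2
  Position 2 ('b'): new char, reset run to 1
  Position 3 ('c'): new char, reset run to 1
  Position 4 ('b'): new char, reset run to 1
  Position 5 ('b'): continues run of 'b', length=2
  Position 6 ('c'): new char, reset run to 1
  Position 7 ('a'): new char, reset run to 1
  Position 8 ('a'): continues run of 'a', length=2
Longest run: 'c' with length 2

2


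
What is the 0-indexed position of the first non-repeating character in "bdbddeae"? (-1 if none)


Input: bdbddeae
Character frequencies:
  'a': 1
  'b': 2
  'd': 3
  'e': 2
Scanning left to right for freq == 1:
  Position 0 ('b'): freq=2, skip
  Position 1 ('d'): freq=3, skip
  Position 2 ('b'): freq=2, skip
  Position 3 ('d'): freq=3, skip
  Position 4 ('d'): freq=3, skip
  Position 5 ('e'): freq=2, skip
  Position 6 ('a'): unique! => answer = 6

6


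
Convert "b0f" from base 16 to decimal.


Input: "b0f" in base 16
Positional expansion:
  Digit 'b' (value 11) x 16^2 = 2816
  Digit '0' (value 0) x 16^1 = 0
  Digit 'f' (value 15) x 16^0 = 15
Sum = 2831

2831


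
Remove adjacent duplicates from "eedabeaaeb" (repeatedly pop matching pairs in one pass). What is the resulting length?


Input: eedabeaaeb
Stack-based adjacent duplicate removal:
  Read 'e': push. Stack: e
  Read 'e': matches stack top 'e' => pop. Stack: (empty)
  Read 'd': push. Stack: d
  Read 'a': push. Stack: da
  Read 'b': push. Stack: dab
  Read 'e': push. Stack: dabe
  Read 'a': push. Stack: dabea
  Read 'a': matches stack top 'a' => pop. Stack: dabe
  Read 'e': matches stack top 'e' => pop. Stack: dab
  Read 'b': matches stack top 'b' => pop. Stack: da
Final stack: "da" (length 2)

2


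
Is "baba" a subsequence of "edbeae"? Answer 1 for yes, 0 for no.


Check if "baba" is a subsequence of "edbeae"
Greedy scan:
  Position 0 ('e'): no match needed
  Position 1 ('d'): no match needed
  Position 2 ('b'): matches sub[0] = 'b'
  Position 3 ('e'): no match needed
  Position 4 ('a'): matches sub[1] = 'a'
  Position 5 ('e'): no match needed
Only matched 2/4 characters => not a subsequence

0


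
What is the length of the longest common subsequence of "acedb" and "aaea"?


LCS of "acedb" and "aaea"
DP table:
           a    a    e    a
      0    0    0    0    0
  a   0    1    1    1    1
  c   0    1    1    1    1
  e   0    1    1    2    2
  d   0    1    1    2    2
  b   0    1    1    2    2
LCS length = dp[5][4] = 2

2


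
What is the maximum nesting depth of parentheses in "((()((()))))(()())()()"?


Input: "((()((()))))(()())()()"
Tracking depth:
  Position 0 '(': depth becomes 1
  Position 1 '(': depth becomes 2
  Position 2 '(': depth becomes 3
  Position 3 ')': depth becomes 2
  Position 4 '(': depth becomes 3
  Position 5 '(': depth becomes 4
  Position 6 '(': depth becomes 5
  Position 7 ')': depth becomes 4
  Position 8 ')': depth becomes 3
  Position 9 ')': depth becomes 2
  Position 10 ')': depth becomes 1
  Position 11 ')': depth becomes 0
  Position 12 '(': depth becomes 1
  Position 13 '(': depth becomes 2
  Position 14 ')': depth becomes 1
  Position 15 '(': depth becomes 2
  Position 16 ')': depth becomes 1
  Position 17 ')': depth becomes 0
  Position 18 '(': depth becomes 1
  Position 19 ')': depth becomes 0
  Position 20 '(': depth becomes 1
  Position 21 ')': depth becomes 0
Maximum depth reached: 5

5


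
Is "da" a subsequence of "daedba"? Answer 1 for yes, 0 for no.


Check if "da" is a subsequence of "daedba"
Greedy scan:
  Position 0 ('d'): matches sub[0] = 'd'
  Position 1 ('a'): matches sub[1] = 'a'
  Position 2 ('e'): no match needed
  Position 3 ('d'): no match needed
  Position 4 ('b'): no match needed
  Position 5 ('a'): no match needed
All 2 characters matched => is a subsequence

1
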